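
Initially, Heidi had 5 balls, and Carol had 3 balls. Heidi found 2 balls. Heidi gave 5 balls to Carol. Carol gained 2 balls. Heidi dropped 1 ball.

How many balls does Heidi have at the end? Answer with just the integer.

Tracking counts step by step:
Start: Heidi=5, Carol=3
Event 1 (Heidi +2): Heidi: 5 -> 7. State: Heidi=7, Carol=3
Event 2 (Heidi -> Carol, 5): Heidi: 7 -> 2, Carol: 3 -> 8. State: Heidi=2, Carol=8
Event 3 (Carol +2): Carol: 8 -> 10. State: Heidi=2, Carol=10
Event 4 (Heidi -1): Heidi: 2 -> 1. State: Heidi=1, Carol=10

Heidi's final count: 1

Answer: 1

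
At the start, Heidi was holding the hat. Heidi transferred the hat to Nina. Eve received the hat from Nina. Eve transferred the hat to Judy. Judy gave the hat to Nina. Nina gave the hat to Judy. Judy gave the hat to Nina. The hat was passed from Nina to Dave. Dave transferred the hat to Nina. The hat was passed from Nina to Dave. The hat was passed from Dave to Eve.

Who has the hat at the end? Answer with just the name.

Answer: Eve

Derivation:
Tracking the hat through each event:
Start: Heidi has the hat.
After event 1: Nina has the hat.
After event 2: Eve has the hat.
After event 3: Judy has the hat.
After event 4: Nina has the hat.
After event 5: Judy has the hat.
After event 6: Nina has the hat.
After event 7: Dave has the hat.
After event 8: Nina has the hat.
After event 9: Dave has the hat.
After event 10: Eve has the hat.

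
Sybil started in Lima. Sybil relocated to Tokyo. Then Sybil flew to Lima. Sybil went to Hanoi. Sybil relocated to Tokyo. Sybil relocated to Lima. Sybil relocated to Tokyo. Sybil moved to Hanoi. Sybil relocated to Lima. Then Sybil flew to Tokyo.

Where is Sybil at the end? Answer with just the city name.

Tracking Sybil's location:
Start: Sybil is in Lima.
After move 1: Lima -> Tokyo. Sybil is in Tokyo.
After move 2: Tokyo -> Lima. Sybil is in Lima.
After move 3: Lima -> Hanoi. Sybil is in Hanoi.
After move 4: Hanoi -> Tokyo. Sybil is in Tokyo.
After move 5: Tokyo -> Lima. Sybil is in Lima.
After move 6: Lima -> Tokyo. Sybil is in Tokyo.
After move 7: Tokyo -> Hanoi. Sybil is in Hanoi.
After move 8: Hanoi -> Lima. Sybil is in Lima.
After move 9: Lima -> Tokyo. Sybil is in Tokyo.

Answer: Tokyo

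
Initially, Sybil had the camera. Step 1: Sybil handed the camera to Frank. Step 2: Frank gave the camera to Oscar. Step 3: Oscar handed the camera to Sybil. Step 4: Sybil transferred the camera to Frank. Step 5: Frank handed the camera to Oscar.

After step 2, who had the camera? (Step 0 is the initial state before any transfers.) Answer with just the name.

Answer: Oscar

Derivation:
Tracking the camera holder through step 2:
After step 0 (start): Sybil
After step 1: Frank
After step 2: Oscar

At step 2, the holder is Oscar.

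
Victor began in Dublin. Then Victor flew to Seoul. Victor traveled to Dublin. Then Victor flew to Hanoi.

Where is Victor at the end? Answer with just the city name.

Tracking Victor's location:
Start: Victor is in Dublin.
After move 1: Dublin -> Seoul. Victor is in Seoul.
After move 2: Seoul -> Dublin. Victor is in Dublin.
After move 3: Dublin -> Hanoi. Victor is in Hanoi.

Answer: Hanoi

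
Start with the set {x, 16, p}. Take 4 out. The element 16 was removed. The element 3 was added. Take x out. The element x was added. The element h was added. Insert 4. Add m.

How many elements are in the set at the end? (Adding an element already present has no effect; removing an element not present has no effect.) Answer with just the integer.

Tracking the set through each operation:
Start: {16, p, x}
Event 1 (remove 4): not present, no change. Set: {16, p, x}
Event 2 (remove 16): removed. Set: {p, x}
Event 3 (add 3): added. Set: {3, p, x}
Event 4 (remove x): removed. Set: {3, p}
Event 5 (add x): added. Set: {3, p, x}
Event 6 (add h): added. Set: {3, h, p, x}
Event 7 (add 4): added. Set: {3, 4, h, p, x}
Event 8 (add m): added. Set: {3, 4, h, m, p, x}

Final set: {3, 4, h, m, p, x} (size 6)

Answer: 6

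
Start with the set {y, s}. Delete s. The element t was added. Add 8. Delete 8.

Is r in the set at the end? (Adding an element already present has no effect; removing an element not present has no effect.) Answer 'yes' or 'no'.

Answer: no

Derivation:
Tracking the set through each operation:
Start: {s, y}
Event 1 (remove s): removed. Set: {y}
Event 2 (add t): added. Set: {t, y}
Event 3 (add 8): added. Set: {8, t, y}
Event 4 (remove 8): removed. Set: {t, y}

Final set: {t, y} (size 2)
r is NOT in the final set.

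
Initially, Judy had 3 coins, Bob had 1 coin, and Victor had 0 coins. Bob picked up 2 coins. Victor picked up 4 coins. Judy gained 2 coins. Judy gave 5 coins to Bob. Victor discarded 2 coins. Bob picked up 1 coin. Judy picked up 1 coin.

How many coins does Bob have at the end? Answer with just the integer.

Answer: 9

Derivation:
Tracking counts step by step:
Start: Judy=3, Bob=1, Victor=0
Event 1 (Bob +2): Bob: 1 -> 3. State: Judy=3, Bob=3, Victor=0
Event 2 (Victor +4): Victor: 0 -> 4. State: Judy=3, Bob=3, Victor=4
Event 3 (Judy +2): Judy: 3 -> 5. State: Judy=5, Bob=3, Victor=4
Event 4 (Judy -> Bob, 5): Judy: 5 -> 0, Bob: 3 -> 8. State: Judy=0, Bob=8, Victor=4
Event 5 (Victor -2): Victor: 4 -> 2. State: Judy=0, Bob=8, Victor=2
Event 6 (Bob +1): Bob: 8 -> 9. State: Judy=0, Bob=9, Victor=2
Event 7 (Judy +1): Judy: 0 -> 1. State: Judy=1, Bob=9, Victor=2

Bob's final count: 9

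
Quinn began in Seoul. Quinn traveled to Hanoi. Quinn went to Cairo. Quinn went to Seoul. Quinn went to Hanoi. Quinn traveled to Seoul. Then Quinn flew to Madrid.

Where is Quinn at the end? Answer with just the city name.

Answer: Madrid

Derivation:
Tracking Quinn's location:
Start: Quinn is in Seoul.
After move 1: Seoul -> Hanoi. Quinn is in Hanoi.
After move 2: Hanoi -> Cairo. Quinn is in Cairo.
After move 3: Cairo -> Seoul. Quinn is in Seoul.
After move 4: Seoul -> Hanoi. Quinn is in Hanoi.
After move 5: Hanoi -> Seoul. Quinn is in Seoul.
After move 6: Seoul -> Madrid. Quinn is in Madrid.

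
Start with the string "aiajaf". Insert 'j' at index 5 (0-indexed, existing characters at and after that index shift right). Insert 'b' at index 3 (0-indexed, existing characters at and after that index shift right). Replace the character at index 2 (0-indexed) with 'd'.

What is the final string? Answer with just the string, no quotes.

Applying each edit step by step:
Start: "aiajaf"
Op 1 (insert 'j' at idx 5): "aiajaf" -> "aiajajf"
Op 2 (insert 'b' at idx 3): "aiajajf" -> "aiabjajf"
Op 3 (replace idx 2: 'a' -> 'd'): "aiabjajf" -> "aidbjajf"

Answer: aidbjajf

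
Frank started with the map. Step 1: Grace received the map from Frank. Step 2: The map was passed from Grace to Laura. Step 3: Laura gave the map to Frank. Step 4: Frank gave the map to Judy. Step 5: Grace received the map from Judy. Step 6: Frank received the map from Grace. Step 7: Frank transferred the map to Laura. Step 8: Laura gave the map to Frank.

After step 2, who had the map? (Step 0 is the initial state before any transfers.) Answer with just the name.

Tracking the map holder through step 2:
After step 0 (start): Frank
After step 1: Grace
After step 2: Laura

At step 2, the holder is Laura.

Answer: Laura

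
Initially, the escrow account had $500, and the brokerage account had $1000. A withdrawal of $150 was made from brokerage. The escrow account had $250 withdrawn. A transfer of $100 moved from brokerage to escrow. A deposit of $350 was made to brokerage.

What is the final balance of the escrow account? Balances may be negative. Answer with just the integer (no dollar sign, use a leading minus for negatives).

Tracking account balances step by step:
Start: escrow=500, brokerage=1000
Event 1 (withdraw 150 from brokerage): brokerage: 1000 - 150 = 850. Balances: escrow=500, brokerage=850
Event 2 (withdraw 250 from escrow): escrow: 500 - 250 = 250. Balances: escrow=250, brokerage=850
Event 3 (transfer 100 brokerage -> escrow): brokerage: 850 - 100 = 750, escrow: 250 + 100 = 350. Balances: escrow=350, brokerage=750
Event 4 (deposit 350 to brokerage): brokerage: 750 + 350 = 1100. Balances: escrow=350, brokerage=1100

Final balance of escrow: 350

Answer: 350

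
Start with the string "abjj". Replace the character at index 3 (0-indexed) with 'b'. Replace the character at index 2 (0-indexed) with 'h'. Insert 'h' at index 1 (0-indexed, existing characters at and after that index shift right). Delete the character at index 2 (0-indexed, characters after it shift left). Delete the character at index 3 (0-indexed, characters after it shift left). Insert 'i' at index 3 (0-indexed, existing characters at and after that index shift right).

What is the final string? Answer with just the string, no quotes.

Applying each edit step by step:
Start: "abjj"
Op 1 (replace idx 3: 'j' -> 'b'): "abjj" -> "abjb"
Op 2 (replace idx 2: 'j' -> 'h'): "abjb" -> "abhb"
Op 3 (insert 'h' at idx 1): "abhb" -> "ahbhb"
Op 4 (delete idx 2 = 'b'): "ahbhb" -> "ahhb"
Op 5 (delete idx 3 = 'b'): "ahhb" -> "ahh"
Op 6 (insert 'i' at idx 3): "ahh" -> "ahhi"

Answer: ahhi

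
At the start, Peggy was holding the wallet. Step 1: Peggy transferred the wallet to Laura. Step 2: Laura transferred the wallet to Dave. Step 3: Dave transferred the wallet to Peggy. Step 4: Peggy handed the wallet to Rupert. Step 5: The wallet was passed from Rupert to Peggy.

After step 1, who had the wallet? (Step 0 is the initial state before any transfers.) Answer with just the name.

Answer: Laura

Derivation:
Tracking the wallet holder through step 1:
After step 0 (start): Peggy
After step 1: Laura

At step 1, the holder is Laura.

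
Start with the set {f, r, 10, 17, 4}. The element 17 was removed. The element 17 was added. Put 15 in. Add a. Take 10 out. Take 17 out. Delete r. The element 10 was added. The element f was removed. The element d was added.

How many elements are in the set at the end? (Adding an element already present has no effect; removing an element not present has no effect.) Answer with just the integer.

Tracking the set through each operation:
Start: {10, 17, 4, f, r}
Event 1 (remove 17): removed. Set: {10, 4, f, r}
Event 2 (add 17): added. Set: {10, 17, 4, f, r}
Event 3 (add 15): added. Set: {10, 15, 17, 4, f, r}
Event 4 (add a): added. Set: {10, 15, 17, 4, a, f, r}
Event 5 (remove 10): removed. Set: {15, 17, 4, a, f, r}
Event 6 (remove 17): removed. Set: {15, 4, a, f, r}
Event 7 (remove r): removed. Set: {15, 4, a, f}
Event 8 (add 10): added. Set: {10, 15, 4, a, f}
Event 9 (remove f): removed. Set: {10, 15, 4, a}
Event 10 (add d): added. Set: {10, 15, 4, a, d}

Final set: {10, 15, 4, a, d} (size 5)

Answer: 5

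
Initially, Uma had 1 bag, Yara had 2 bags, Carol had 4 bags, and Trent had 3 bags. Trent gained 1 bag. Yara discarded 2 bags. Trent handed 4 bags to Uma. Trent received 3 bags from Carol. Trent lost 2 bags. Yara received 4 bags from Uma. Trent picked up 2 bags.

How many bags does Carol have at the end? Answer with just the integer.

Answer: 1

Derivation:
Tracking counts step by step:
Start: Uma=1, Yara=2, Carol=4, Trent=3
Event 1 (Trent +1): Trent: 3 -> 4. State: Uma=1, Yara=2, Carol=4, Trent=4
Event 2 (Yara -2): Yara: 2 -> 0. State: Uma=1, Yara=0, Carol=4, Trent=4
Event 3 (Trent -> Uma, 4): Trent: 4 -> 0, Uma: 1 -> 5. State: Uma=5, Yara=0, Carol=4, Trent=0
Event 4 (Carol -> Trent, 3): Carol: 4 -> 1, Trent: 0 -> 3. State: Uma=5, Yara=0, Carol=1, Trent=3
Event 5 (Trent -2): Trent: 3 -> 1. State: Uma=5, Yara=0, Carol=1, Trent=1
Event 6 (Uma -> Yara, 4): Uma: 5 -> 1, Yara: 0 -> 4. State: Uma=1, Yara=4, Carol=1, Trent=1
Event 7 (Trent +2): Trent: 1 -> 3. State: Uma=1, Yara=4, Carol=1, Trent=3

Carol's final count: 1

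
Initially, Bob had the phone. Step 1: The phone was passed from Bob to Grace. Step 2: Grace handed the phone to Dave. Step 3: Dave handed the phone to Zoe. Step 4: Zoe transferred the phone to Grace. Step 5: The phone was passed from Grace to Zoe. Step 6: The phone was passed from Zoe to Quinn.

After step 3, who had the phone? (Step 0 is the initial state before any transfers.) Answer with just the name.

Tracking the phone holder through step 3:
After step 0 (start): Bob
After step 1: Grace
After step 2: Dave
After step 3: Zoe

At step 3, the holder is Zoe.

Answer: Zoe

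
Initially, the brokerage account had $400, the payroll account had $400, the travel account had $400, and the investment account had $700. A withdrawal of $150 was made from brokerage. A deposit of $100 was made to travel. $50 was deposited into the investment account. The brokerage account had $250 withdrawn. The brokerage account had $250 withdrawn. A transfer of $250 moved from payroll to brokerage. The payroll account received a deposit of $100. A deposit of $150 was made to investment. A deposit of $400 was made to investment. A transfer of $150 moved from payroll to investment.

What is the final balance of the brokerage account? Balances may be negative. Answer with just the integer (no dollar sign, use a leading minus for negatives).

Tracking account balances step by step:
Start: brokerage=400, payroll=400, travel=400, investment=700
Event 1 (withdraw 150 from brokerage): brokerage: 400 - 150 = 250. Balances: brokerage=250, payroll=400, travel=400, investment=700
Event 2 (deposit 100 to travel): travel: 400 + 100 = 500. Balances: brokerage=250, payroll=400, travel=500, investment=700
Event 3 (deposit 50 to investment): investment: 700 + 50 = 750. Balances: brokerage=250, payroll=400, travel=500, investment=750
Event 4 (withdraw 250 from brokerage): brokerage: 250 - 250 = 0. Balances: brokerage=0, payroll=400, travel=500, investment=750
Event 5 (withdraw 250 from brokerage): brokerage: 0 - 250 = -250. Balances: brokerage=-250, payroll=400, travel=500, investment=750
Event 6 (transfer 250 payroll -> brokerage): payroll: 400 - 250 = 150, brokerage: -250 + 250 = 0. Balances: brokerage=0, payroll=150, travel=500, investment=750
Event 7 (deposit 100 to payroll): payroll: 150 + 100 = 250. Balances: brokerage=0, payroll=250, travel=500, investment=750
Event 8 (deposit 150 to investment): investment: 750 + 150 = 900. Balances: brokerage=0, payroll=250, travel=500, investment=900
Event 9 (deposit 400 to investment): investment: 900 + 400 = 1300. Balances: brokerage=0, payroll=250, travel=500, investment=1300
Event 10 (transfer 150 payroll -> investment): payroll: 250 - 150 = 100, investment: 1300 + 150 = 1450. Balances: brokerage=0, payroll=100, travel=500, investment=1450

Final balance of brokerage: 0

Answer: 0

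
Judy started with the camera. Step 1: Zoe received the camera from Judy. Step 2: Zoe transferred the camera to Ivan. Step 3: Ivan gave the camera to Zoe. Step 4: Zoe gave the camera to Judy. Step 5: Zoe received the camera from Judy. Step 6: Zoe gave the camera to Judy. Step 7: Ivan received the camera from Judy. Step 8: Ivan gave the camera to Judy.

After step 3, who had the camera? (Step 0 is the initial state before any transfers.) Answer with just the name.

Tracking the camera holder through step 3:
After step 0 (start): Judy
After step 1: Zoe
After step 2: Ivan
After step 3: Zoe

At step 3, the holder is Zoe.

Answer: Zoe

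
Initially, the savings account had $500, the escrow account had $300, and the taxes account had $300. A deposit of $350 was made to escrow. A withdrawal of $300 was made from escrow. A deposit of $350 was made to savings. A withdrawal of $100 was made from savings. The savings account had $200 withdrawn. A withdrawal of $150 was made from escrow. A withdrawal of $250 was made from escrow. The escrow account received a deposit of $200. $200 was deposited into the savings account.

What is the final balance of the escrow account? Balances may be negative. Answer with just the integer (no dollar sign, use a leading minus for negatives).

Tracking account balances step by step:
Start: savings=500, escrow=300, taxes=300
Event 1 (deposit 350 to escrow): escrow: 300 + 350 = 650. Balances: savings=500, escrow=650, taxes=300
Event 2 (withdraw 300 from escrow): escrow: 650 - 300 = 350. Balances: savings=500, escrow=350, taxes=300
Event 3 (deposit 350 to savings): savings: 500 + 350 = 850. Balances: savings=850, escrow=350, taxes=300
Event 4 (withdraw 100 from savings): savings: 850 - 100 = 750. Balances: savings=750, escrow=350, taxes=300
Event 5 (withdraw 200 from savings): savings: 750 - 200 = 550. Balances: savings=550, escrow=350, taxes=300
Event 6 (withdraw 150 from escrow): escrow: 350 - 150 = 200. Balances: savings=550, escrow=200, taxes=300
Event 7 (withdraw 250 from escrow): escrow: 200 - 250 = -50. Balances: savings=550, escrow=-50, taxes=300
Event 8 (deposit 200 to escrow): escrow: -50 + 200 = 150. Balances: savings=550, escrow=150, taxes=300
Event 9 (deposit 200 to savings): savings: 550 + 200 = 750. Balances: savings=750, escrow=150, taxes=300

Final balance of escrow: 150

Answer: 150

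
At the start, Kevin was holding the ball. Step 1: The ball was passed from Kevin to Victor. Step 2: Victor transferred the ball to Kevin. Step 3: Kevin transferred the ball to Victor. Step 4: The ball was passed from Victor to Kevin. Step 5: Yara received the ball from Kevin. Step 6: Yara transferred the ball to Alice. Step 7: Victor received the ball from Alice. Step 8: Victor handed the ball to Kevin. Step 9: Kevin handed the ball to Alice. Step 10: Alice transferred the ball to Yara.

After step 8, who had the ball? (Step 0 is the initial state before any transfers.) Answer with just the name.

Tracking the ball holder through step 8:
After step 0 (start): Kevin
After step 1: Victor
After step 2: Kevin
After step 3: Victor
After step 4: Kevin
After step 5: Yara
After step 6: Alice
After step 7: Victor
After step 8: Kevin

At step 8, the holder is Kevin.

Answer: Kevin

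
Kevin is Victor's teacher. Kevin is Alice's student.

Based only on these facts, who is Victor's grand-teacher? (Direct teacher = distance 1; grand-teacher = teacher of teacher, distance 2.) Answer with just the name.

Reconstructing the teacher chain from the given facts:
  Alice -> Kevin -> Victor
(each arrow means 'teacher of the next')
Positions in the chain (0 = top):
  position of Alice: 0
  position of Kevin: 1
  position of Victor: 2

Victor is at position 2; the grand-teacher is 2 steps up the chain, i.e. position 0: Alice.

Answer: Alice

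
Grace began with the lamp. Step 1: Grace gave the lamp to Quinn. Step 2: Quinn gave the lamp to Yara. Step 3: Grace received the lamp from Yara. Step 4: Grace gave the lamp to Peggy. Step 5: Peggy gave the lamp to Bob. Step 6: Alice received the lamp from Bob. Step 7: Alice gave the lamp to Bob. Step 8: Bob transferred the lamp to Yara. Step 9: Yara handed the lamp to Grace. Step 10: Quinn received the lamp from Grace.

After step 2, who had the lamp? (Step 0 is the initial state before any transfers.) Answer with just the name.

Tracking the lamp holder through step 2:
After step 0 (start): Grace
After step 1: Quinn
After step 2: Yara

At step 2, the holder is Yara.

Answer: Yara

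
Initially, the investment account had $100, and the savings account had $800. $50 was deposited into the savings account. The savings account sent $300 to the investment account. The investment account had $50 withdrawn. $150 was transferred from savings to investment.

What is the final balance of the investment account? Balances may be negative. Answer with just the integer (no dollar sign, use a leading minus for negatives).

Tracking account balances step by step:
Start: investment=100, savings=800
Event 1 (deposit 50 to savings): savings: 800 + 50 = 850. Balances: investment=100, savings=850
Event 2 (transfer 300 savings -> investment): savings: 850 - 300 = 550, investment: 100 + 300 = 400. Balances: investment=400, savings=550
Event 3 (withdraw 50 from investment): investment: 400 - 50 = 350. Balances: investment=350, savings=550
Event 4 (transfer 150 savings -> investment): savings: 550 - 150 = 400, investment: 350 + 150 = 500. Balances: investment=500, savings=400

Final balance of investment: 500

Answer: 500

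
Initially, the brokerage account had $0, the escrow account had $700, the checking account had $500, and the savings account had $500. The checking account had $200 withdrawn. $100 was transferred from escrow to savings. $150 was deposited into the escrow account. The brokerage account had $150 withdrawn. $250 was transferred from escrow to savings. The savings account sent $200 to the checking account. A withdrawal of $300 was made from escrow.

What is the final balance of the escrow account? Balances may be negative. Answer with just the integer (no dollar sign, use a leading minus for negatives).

Tracking account balances step by step:
Start: brokerage=0, escrow=700, checking=500, savings=500
Event 1 (withdraw 200 from checking): checking: 500 - 200 = 300. Balances: brokerage=0, escrow=700, checking=300, savings=500
Event 2 (transfer 100 escrow -> savings): escrow: 700 - 100 = 600, savings: 500 + 100 = 600. Balances: brokerage=0, escrow=600, checking=300, savings=600
Event 3 (deposit 150 to escrow): escrow: 600 + 150 = 750. Balances: brokerage=0, escrow=750, checking=300, savings=600
Event 4 (withdraw 150 from brokerage): brokerage: 0 - 150 = -150. Balances: brokerage=-150, escrow=750, checking=300, savings=600
Event 5 (transfer 250 escrow -> savings): escrow: 750 - 250 = 500, savings: 600 + 250 = 850. Balances: brokerage=-150, escrow=500, checking=300, savings=850
Event 6 (transfer 200 savings -> checking): savings: 850 - 200 = 650, checking: 300 + 200 = 500. Balances: brokerage=-150, escrow=500, checking=500, savings=650
Event 7 (withdraw 300 from escrow): escrow: 500 - 300 = 200. Balances: brokerage=-150, escrow=200, checking=500, savings=650

Final balance of escrow: 200

Answer: 200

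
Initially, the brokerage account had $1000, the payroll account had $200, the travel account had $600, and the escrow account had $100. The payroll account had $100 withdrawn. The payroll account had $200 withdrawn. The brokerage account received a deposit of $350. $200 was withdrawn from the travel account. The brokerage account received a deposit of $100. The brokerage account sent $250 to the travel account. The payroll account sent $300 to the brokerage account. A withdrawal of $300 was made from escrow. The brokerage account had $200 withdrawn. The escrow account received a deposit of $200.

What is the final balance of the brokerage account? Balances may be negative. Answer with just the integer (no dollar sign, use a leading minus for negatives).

Tracking account balances step by step:
Start: brokerage=1000, payroll=200, travel=600, escrow=100
Event 1 (withdraw 100 from payroll): payroll: 200 - 100 = 100. Balances: brokerage=1000, payroll=100, travel=600, escrow=100
Event 2 (withdraw 200 from payroll): payroll: 100 - 200 = -100. Balances: brokerage=1000, payroll=-100, travel=600, escrow=100
Event 3 (deposit 350 to brokerage): brokerage: 1000 + 350 = 1350. Balances: brokerage=1350, payroll=-100, travel=600, escrow=100
Event 4 (withdraw 200 from travel): travel: 600 - 200 = 400. Balances: brokerage=1350, payroll=-100, travel=400, escrow=100
Event 5 (deposit 100 to brokerage): brokerage: 1350 + 100 = 1450. Balances: brokerage=1450, payroll=-100, travel=400, escrow=100
Event 6 (transfer 250 brokerage -> travel): brokerage: 1450 - 250 = 1200, travel: 400 + 250 = 650. Balances: brokerage=1200, payroll=-100, travel=650, escrow=100
Event 7 (transfer 300 payroll -> brokerage): payroll: -100 - 300 = -400, brokerage: 1200 + 300 = 1500. Balances: brokerage=1500, payroll=-400, travel=650, escrow=100
Event 8 (withdraw 300 from escrow): escrow: 100 - 300 = -200. Balances: brokerage=1500, payroll=-400, travel=650, escrow=-200
Event 9 (withdraw 200 from brokerage): brokerage: 1500 - 200 = 1300. Balances: brokerage=1300, payroll=-400, travel=650, escrow=-200
Event 10 (deposit 200 to escrow): escrow: -200 + 200 = 0. Balances: brokerage=1300, payroll=-400, travel=650, escrow=0

Final balance of brokerage: 1300

Answer: 1300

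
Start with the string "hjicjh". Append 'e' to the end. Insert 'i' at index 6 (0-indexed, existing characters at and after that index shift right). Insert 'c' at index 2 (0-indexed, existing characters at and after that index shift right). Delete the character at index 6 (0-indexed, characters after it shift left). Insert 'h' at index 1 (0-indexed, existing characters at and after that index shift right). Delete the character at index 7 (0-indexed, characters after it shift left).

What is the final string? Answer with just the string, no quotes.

Answer: hhjcicje

Derivation:
Applying each edit step by step:
Start: "hjicjh"
Op 1 (append 'e'): "hjicjh" -> "hjicjhe"
Op 2 (insert 'i' at idx 6): "hjicjhe" -> "hjicjhie"
Op 3 (insert 'c' at idx 2): "hjicjhie" -> "hjcicjhie"
Op 4 (delete idx 6 = 'h'): "hjcicjhie" -> "hjcicjie"
Op 5 (insert 'h' at idx 1): "hjcicjie" -> "hhjcicjie"
Op 6 (delete idx 7 = 'i'): "hhjcicjie" -> "hhjcicje"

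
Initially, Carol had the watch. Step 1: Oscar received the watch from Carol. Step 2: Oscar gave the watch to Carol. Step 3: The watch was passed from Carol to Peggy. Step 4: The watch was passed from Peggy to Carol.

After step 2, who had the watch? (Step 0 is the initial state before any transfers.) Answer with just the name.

Tracking the watch holder through step 2:
After step 0 (start): Carol
After step 1: Oscar
After step 2: Carol

At step 2, the holder is Carol.

Answer: Carol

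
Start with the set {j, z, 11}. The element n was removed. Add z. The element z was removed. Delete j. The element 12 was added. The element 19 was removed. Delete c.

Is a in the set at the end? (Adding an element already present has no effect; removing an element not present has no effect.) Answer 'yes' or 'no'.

Tracking the set through each operation:
Start: {11, j, z}
Event 1 (remove n): not present, no change. Set: {11, j, z}
Event 2 (add z): already present, no change. Set: {11, j, z}
Event 3 (remove z): removed. Set: {11, j}
Event 4 (remove j): removed. Set: {11}
Event 5 (add 12): added. Set: {11, 12}
Event 6 (remove 19): not present, no change. Set: {11, 12}
Event 7 (remove c): not present, no change. Set: {11, 12}

Final set: {11, 12} (size 2)
a is NOT in the final set.

Answer: no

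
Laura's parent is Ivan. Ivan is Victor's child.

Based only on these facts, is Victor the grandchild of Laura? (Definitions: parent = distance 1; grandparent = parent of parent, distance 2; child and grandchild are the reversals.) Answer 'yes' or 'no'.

Reconstructing the parent chain from the given facts:
  Victor -> Ivan -> Laura
(each arrow means 'parent of the next')
Positions in the chain (0 = top):
  position of Victor: 0
  position of Ivan: 1
  position of Laura: 2

Victor is at position 0, Laura is at position 2; signed distance (j - i) = 2.
'grandchild' requires j - i = -2. Actual distance is 2, so the relation does NOT hold.

Answer: no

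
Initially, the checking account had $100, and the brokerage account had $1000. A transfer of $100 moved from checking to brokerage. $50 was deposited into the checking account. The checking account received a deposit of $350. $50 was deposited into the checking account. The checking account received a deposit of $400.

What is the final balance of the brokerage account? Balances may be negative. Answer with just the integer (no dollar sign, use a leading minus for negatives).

Tracking account balances step by step:
Start: checking=100, brokerage=1000
Event 1 (transfer 100 checking -> brokerage): checking: 100 - 100 = 0, brokerage: 1000 + 100 = 1100. Balances: checking=0, brokerage=1100
Event 2 (deposit 50 to checking): checking: 0 + 50 = 50. Balances: checking=50, brokerage=1100
Event 3 (deposit 350 to checking): checking: 50 + 350 = 400. Balances: checking=400, brokerage=1100
Event 4 (deposit 50 to checking): checking: 400 + 50 = 450. Balances: checking=450, brokerage=1100
Event 5 (deposit 400 to checking): checking: 450 + 400 = 850. Balances: checking=850, brokerage=1100

Final balance of brokerage: 1100

Answer: 1100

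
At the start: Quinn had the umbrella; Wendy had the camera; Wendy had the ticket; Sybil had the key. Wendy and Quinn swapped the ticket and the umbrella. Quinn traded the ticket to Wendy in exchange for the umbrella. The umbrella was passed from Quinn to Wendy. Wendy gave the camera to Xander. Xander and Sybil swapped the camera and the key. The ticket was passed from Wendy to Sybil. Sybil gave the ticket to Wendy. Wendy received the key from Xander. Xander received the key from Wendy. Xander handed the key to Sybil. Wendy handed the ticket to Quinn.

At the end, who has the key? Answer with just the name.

Tracking all object holders:
Start: umbrella:Quinn, camera:Wendy, ticket:Wendy, key:Sybil
Event 1 (swap ticket<->umbrella: now ticket:Quinn, umbrella:Wendy). State: umbrella:Wendy, camera:Wendy, ticket:Quinn, key:Sybil
Event 2 (swap ticket<->umbrella: now ticket:Wendy, umbrella:Quinn). State: umbrella:Quinn, camera:Wendy, ticket:Wendy, key:Sybil
Event 3 (give umbrella: Quinn -> Wendy). State: umbrella:Wendy, camera:Wendy, ticket:Wendy, key:Sybil
Event 4 (give camera: Wendy -> Xander). State: umbrella:Wendy, camera:Xander, ticket:Wendy, key:Sybil
Event 5 (swap camera<->key: now camera:Sybil, key:Xander). State: umbrella:Wendy, camera:Sybil, ticket:Wendy, key:Xander
Event 6 (give ticket: Wendy -> Sybil). State: umbrella:Wendy, camera:Sybil, ticket:Sybil, key:Xander
Event 7 (give ticket: Sybil -> Wendy). State: umbrella:Wendy, camera:Sybil, ticket:Wendy, key:Xander
Event 8 (give key: Xander -> Wendy). State: umbrella:Wendy, camera:Sybil, ticket:Wendy, key:Wendy
Event 9 (give key: Wendy -> Xander). State: umbrella:Wendy, camera:Sybil, ticket:Wendy, key:Xander
Event 10 (give key: Xander -> Sybil). State: umbrella:Wendy, camera:Sybil, ticket:Wendy, key:Sybil
Event 11 (give ticket: Wendy -> Quinn). State: umbrella:Wendy, camera:Sybil, ticket:Quinn, key:Sybil

Final state: umbrella:Wendy, camera:Sybil, ticket:Quinn, key:Sybil
The key is held by Sybil.

Answer: Sybil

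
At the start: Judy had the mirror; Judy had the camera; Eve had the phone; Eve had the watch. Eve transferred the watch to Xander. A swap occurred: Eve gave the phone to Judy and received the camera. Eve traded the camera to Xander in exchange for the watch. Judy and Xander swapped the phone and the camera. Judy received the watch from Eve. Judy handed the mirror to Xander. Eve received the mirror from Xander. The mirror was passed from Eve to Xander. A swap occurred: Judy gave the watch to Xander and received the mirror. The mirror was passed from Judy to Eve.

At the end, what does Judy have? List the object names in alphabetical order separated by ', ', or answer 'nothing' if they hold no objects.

Tracking all object holders:
Start: mirror:Judy, camera:Judy, phone:Eve, watch:Eve
Event 1 (give watch: Eve -> Xander). State: mirror:Judy, camera:Judy, phone:Eve, watch:Xander
Event 2 (swap phone<->camera: now phone:Judy, camera:Eve). State: mirror:Judy, camera:Eve, phone:Judy, watch:Xander
Event 3 (swap camera<->watch: now camera:Xander, watch:Eve). State: mirror:Judy, camera:Xander, phone:Judy, watch:Eve
Event 4 (swap phone<->camera: now phone:Xander, camera:Judy). State: mirror:Judy, camera:Judy, phone:Xander, watch:Eve
Event 5 (give watch: Eve -> Judy). State: mirror:Judy, camera:Judy, phone:Xander, watch:Judy
Event 6 (give mirror: Judy -> Xander). State: mirror:Xander, camera:Judy, phone:Xander, watch:Judy
Event 7 (give mirror: Xander -> Eve). State: mirror:Eve, camera:Judy, phone:Xander, watch:Judy
Event 8 (give mirror: Eve -> Xander). State: mirror:Xander, camera:Judy, phone:Xander, watch:Judy
Event 9 (swap watch<->mirror: now watch:Xander, mirror:Judy). State: mirror:Judy, camera:Judy, phone:Xander, watch:Xander
Event 10 (give mirror: Judy -> Eve). State: mirror:Eve, camera:Judy, phone:Xander, watch:Xander

Final state: mirror:Eve, camera:Judy, phone:Xander, watch:Xander
Judy holds: camera.

Answer: camera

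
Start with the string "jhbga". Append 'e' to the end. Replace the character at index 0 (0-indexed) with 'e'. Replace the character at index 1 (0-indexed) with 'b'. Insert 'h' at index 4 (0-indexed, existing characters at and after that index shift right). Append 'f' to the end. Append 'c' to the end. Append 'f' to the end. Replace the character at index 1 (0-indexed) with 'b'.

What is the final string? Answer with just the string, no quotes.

Applying each edit step by step:
Start: "jhbga"
Op 1 (append 'e'): "jhbga" -> "jhbgae"
Op 2 (replace idx 0: 'j' -> 'e'): "jhbgae" -> "ehbgae"
Op 3 (replace idx 1: 'h' -> 'b'): "ehbgae" -> "ebbgae"
Op 4 (insert 'h' at idx 4): "ebbgae" -> "ebbghae"
Op 5 (append 'f'): "ebbghae" -> "ebbghaef"
Op 6 (append 'c'): "ebbghaef" -> "ebbghaefc"
Op 7 (append 'f'): "ebbghaefc" -> "ebbghaefcf"
Op 8 (replace idx 1: 'b' -> 'b'): "ebbghaefcf" -> "ebbghaefcf"

Answer: ebbghaefcf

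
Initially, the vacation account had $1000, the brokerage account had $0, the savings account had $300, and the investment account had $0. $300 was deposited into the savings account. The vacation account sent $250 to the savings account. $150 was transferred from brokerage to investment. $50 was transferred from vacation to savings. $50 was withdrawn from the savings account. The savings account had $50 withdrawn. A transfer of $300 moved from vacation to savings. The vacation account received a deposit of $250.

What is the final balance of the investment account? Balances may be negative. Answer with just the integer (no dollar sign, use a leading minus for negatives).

Tracking account balances step by step:
Start: vacation=1000, brokerage=0, savings=300, investment=0
Event 1 (deposit 300 to savings): savings: 300 + 300 = 600. Balances: vacation=1000, brokerage=0, savings=600, investment=0
Event 2 (transfer 250 vacation -> savings): vacation: 1000 - 250 = 750, savings: 600 + 250 = 850. Balances: vacation=750, brokerage=0, savings=850, investment=0
Event 3 (transfer 150 brokerage -> investment): brokerage: 0 - 150 = -150, investment: 0 + 150 = 150. Balances: vacation=750, brokerage=-150, savings=850, investment=150
Event 4 (transfer 50 vacation -> savings): vacation: 750 - 50 = 700, savings: 850 + 50 = 900. Balances: vacation=700, brokerage=-150, savings=900, investment=150
Event 5 (withdraw 50 from savings): savings: 900 - 50 = 850. Balances: vacation=700, brokerage=-150, savings=850, investment=150
Event 6 (withdraw 50 from savings): savings: 850 - 50 = 800. Balances: vacation=700, brokerage=-150, savings=800, investment=150
Event 7 (transfer 300 vacation -> savings): vacation: 700 - 300 = 400, savings: 800 + 300 = 1100. Balances: vacation=400, brokerage=-150, savings=1100, investment=150
Event 8 (deposit 250 to vacation): vacation: 400 + 250 = 650. Balances: vacation=650, brokerage=-150, savings=1100, investment=150

Final balance of investment: 150

Answer: 150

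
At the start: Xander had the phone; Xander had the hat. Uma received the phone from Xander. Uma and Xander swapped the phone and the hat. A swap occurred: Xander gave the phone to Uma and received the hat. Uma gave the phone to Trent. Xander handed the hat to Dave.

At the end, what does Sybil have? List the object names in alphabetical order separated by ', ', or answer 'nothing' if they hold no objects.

Answer: nothing

Derivation:
Tracking all object holders:
Start: phone:Xander, hat:Xander
Event 1 (give phone: Xander -> Uma). State: phone:Uma, hat:Xander
Event 2 (swap phone<->hat: now phone:Xander, hat:Uma). State: phone:Xander, hat:Uma
Event 3 (swap phone<->hat: now phone:Uma, hat:Xander). State: phone:Uma, hat:Xander
Event 4 (give phone: Uma -> Trent). State: phone:Trent, hat:Xander
Event 5 (give hat: Xander -> Dave). State: phone:Trent, hat:Dave

Final state: phone:Trent, hat:Dave
Sybil holds: (nothing).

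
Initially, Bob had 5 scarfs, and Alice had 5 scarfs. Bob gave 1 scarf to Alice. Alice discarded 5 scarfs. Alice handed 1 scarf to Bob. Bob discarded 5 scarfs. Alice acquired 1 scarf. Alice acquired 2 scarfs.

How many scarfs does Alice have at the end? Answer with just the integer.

Tracking counts step by step:
Start: Bob=5, Alice=5
Event 1 (Bob -> Alice, 1): Bob: 5 -> 4, Alice: 5 -> 6. State: Bob=4, Alice=6
Event 2 (Alice -5): Alice: 6 -> 1. State: Bob=4, Alice=1
Event 3 (Alice -> Bob, 1): Alice: 1 -> 0, Bob: 4 -> 5. State: Bob=5, Alice=0
Event 4 (Bob -5): Bob: 5 -> 0. State: Bob=0, Alice=0
Event 5 (Alice +1): Alice: 0 -> 1. State: Bob=0, Alice=1
Event 6 (Alice +2): Alice: 1 -> 3. State: Bob=0, Alice=3

Alice's final count: 3

Answer: 3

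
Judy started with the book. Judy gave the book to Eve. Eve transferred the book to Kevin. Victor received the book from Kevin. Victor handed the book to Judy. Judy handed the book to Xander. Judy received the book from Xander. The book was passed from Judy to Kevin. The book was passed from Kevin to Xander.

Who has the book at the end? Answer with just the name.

Tracking the book through each event:
Start: Judy has the book.
After event 1: Eve has the book.
After event 2: Kevin has the book.
After event 3: Victor has the book.
After event 4: Judy has the book.
After event 5: Xander has the book.
After event 6: Judy has the book.
After event 7: Kevin has the book.
After event 8: Xander has the book.

Answer: Xander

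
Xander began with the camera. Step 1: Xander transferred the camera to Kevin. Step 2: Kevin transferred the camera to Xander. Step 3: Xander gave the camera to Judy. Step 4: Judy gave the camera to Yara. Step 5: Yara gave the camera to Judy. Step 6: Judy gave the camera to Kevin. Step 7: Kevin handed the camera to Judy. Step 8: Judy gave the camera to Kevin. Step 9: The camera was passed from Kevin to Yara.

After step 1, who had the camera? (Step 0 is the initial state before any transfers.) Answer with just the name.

Answer: Kevin

Derivation:
Tracking the camera holder through step 1:
After step 0 (start): Xander
After step 1: Kevin

At step 1, the holder is Kevin.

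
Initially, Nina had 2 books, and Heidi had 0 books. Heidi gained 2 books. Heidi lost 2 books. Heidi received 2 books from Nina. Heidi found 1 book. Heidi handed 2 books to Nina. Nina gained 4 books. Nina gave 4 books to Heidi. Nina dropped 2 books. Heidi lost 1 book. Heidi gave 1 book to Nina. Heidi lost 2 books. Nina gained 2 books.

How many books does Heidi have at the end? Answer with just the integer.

Answer: 1

Derivation:
Tracking counts step by step:
Start: Nina=2, Heidi=0
Event 1 (Heidi +2): Heidi: 0 -> 2. State: Nina=2, Heidi=2
Event 2 (Heidi -2): Heidi: 2 -> 0. State: Nina=2, Heidi=0
Event 3 (Nina -> Heidi, 2): Nina: 2 -> 0, Heidi: 0 -> 2. State: Nina=0, Heidi=2
Event 4 (Heidi +1): Heidi: 2 -> 3. State: Nina=0, Heidi=3
Event 5 (Heidi -> Nina, 2): Heidi: 3 -> 1, Nina: 0 -> 2. State: Nina=2, Heidi=1
Event 6 (Nina +4): Nina: 2 -> 6. State: Nina=6, Heidi=1
Event 7 (Nina -> Heidi, 4): Nina: 6 -> 2, Heidi: 1 -> 5. State: Nina=2, Heidi=5
Event 8 (Nina -2): Nina: 2 -> 0. State: Nina=0, Heidi=5
Event 9 (Heidi -1): Heidi: 5 -> 4. State: Nina=0, Heidi=4
Event 10 (Heidi -> Nina, 1): Heidi: 4 -> 3, Nina: 0 -> 1. State: Nina=1, Heidi=3
Event 11 (Heidi -2): Heidi: 3 -> 1. State: Nina=1, Heidi=1
Event 12 (Nina +2): Nina: 1 -> 3. State: Nina=3, Heidi=1

Heidi's final count: 1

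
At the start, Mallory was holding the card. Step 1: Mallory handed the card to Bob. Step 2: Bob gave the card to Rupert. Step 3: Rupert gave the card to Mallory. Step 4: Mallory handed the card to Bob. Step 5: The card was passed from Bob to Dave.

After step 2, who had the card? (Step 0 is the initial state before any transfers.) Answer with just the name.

Answer: Rupert

Derivation:
Tracking the card holder through step 2:
After step 0 (start): Mallory
After step 1: Bob
After step 2: Rupert

At step 2, the holder is Rupert.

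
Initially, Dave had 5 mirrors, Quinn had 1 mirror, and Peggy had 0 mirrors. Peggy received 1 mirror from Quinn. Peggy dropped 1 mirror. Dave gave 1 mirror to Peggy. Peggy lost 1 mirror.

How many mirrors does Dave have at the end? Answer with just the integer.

Answer: 4

Derivation:
Tracking counts step by step:
Start: Dave=5, Quinn=1, Peggy=0
Event 1 (Quinn -> Peggy, 1): Quinn: 1 -> 0, Peggy: 0 -> 1. State: Dave=5, Quinn=0, Peggy=1
Event 2 (Peggy -1): Peggy: 1 -> 0. State: Dave=5, Quinn=0, Peggy=0
Event 3 (Dave -> Peggy, 1): Dave: 5 -> 4, Peggy: 0 -> 1. State: Dave=4, Quinn=0, Peggy=1
Event 4 (Peggy -1): Peggy: 1 -> 0. State: Dave=4, Quinn=0, Peggy=0

Dave's final count: 4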